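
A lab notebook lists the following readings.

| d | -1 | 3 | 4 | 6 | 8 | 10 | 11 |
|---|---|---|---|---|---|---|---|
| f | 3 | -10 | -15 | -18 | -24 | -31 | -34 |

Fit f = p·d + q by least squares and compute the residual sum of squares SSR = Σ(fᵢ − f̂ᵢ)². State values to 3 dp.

AᵀA·[p, q]ᵀ = Aᵀf reads: 347·p + 41·q = -1077;  41·p + 7·q = -129.
Determinant 347·7 − 41² = 748.
p = ((-1077)·7 − 41·(-129))/748 = -1125/374; q = (347·(-129) − 41·(-1077))/748 = -303/374.
Residuals: 150/187, -31/187, -807/374, 321/374, 327/374, -41/374, -19/187; SSR = 1281/187.

SSR = 6.850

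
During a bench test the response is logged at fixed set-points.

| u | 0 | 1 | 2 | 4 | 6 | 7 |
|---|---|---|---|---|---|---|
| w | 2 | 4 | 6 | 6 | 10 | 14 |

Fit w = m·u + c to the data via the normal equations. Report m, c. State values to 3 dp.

m = 1.475, c = 2.085

Sums needed: Σu·u = 106, Σu = 20, Σ1 = 6.
And Σu·w = 198, Σw = 42.
So MᵀM·[m, c]ᵀ = Mᵀw: [[106, 20]; [20, 6]]·[m, c]ᵀ = [198, 42]ᵀ.
Eliminating c: 6·(row 1) − 20·(row 2) gives 236·m = 6·198 − 20·42 = 348, so m = 87/59.
Then c = (42 − 20·(87/59))/6 = 123/59.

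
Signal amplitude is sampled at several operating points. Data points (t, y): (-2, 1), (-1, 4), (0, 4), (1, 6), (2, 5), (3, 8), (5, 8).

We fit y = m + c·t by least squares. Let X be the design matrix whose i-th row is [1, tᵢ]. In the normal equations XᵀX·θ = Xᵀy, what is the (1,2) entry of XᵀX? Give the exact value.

8

Row 1 ↔ basis 1, column 2 ↔ basis t, so (XᵀX)_{1,2} = Σᵢ t = (1)·(-2) + (1)·(-1) + (1)·(0) + (1)·(1) + (1)·(2) + (1)·(3) + (1)·(5) = 8.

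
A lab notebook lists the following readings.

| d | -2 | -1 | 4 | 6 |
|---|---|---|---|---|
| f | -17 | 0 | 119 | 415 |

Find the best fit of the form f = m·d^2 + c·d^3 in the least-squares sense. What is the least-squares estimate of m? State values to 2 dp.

MᵀM·[m, c]ᵀ = Mᵀf reads: 1569·m + 8767·c = 16776;  8767·m + 50817·c = 97392.
det = 1569·50817 − 8767² = 2871584.
m = (16776·50817 − 8767·97392)/2871584 = -166209/358948; c = (1569·97392 − 8767·16776)/2871584 = 716607/358948.

m = -0.46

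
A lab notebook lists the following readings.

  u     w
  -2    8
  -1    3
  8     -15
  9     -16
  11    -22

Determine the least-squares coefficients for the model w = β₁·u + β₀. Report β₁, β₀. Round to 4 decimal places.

β₁ = -2.1575, β₀ = 2.3877

Forming AᵀA = [[271, 25]; [25, 5]] and Aᵀw = [-525, -42]ᵀ gives AᵀA·[β₁, β₀]ᵀ = Aᵀw.
Δ = 271·5 − 25² = 730.
β₁ = ((-525)·5 − 25·(-42))/730 = -315/146; β₀ = (271·(-42) − 25·(-525))/730 = 1743/730.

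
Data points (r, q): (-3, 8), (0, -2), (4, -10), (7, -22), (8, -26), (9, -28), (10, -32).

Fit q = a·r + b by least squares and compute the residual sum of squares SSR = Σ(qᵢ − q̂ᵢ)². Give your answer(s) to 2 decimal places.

SSR = 11.75

Sums needed: Σr·r = 319, Σr = 35, Σ1 = 7.
Right-hand side: Σr·q = -998, Σq = -112.
MᵀM·[a, b]ᵀ = Mᵀq becomes [[319, 35]; [35, 7]]·[a, b]ᵀ = [-998, -112]ᵀ.
Δ = 319·7 − 35² = 1008.
a = ((-998)·7 − 35·(-112))/1008 = -73/24; b = (319·(-112) − 35·(-998))/1008 = -19/24.
Residuals: -1/3, -29/24, 71/24, 1/12, -7/8, 1/6, -19/24; SSR = 47/4.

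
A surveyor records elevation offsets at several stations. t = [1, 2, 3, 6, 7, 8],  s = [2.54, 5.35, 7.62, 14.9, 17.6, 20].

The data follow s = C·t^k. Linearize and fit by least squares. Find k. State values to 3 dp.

Taking logs, ln s = k·ln t + ln C, so regress ln s on ln t.
Sums: Σln t = 7.6089, Σ(ln t)² = 13.0084, Σln s = 13.2050, Σln t·ln s = 20.0438.
Normal system: [[13.0084, 7.6089]; [7.6089, 6]]·[k, ln C]ᵀ = [20.0438, 13.2050]ᵀ.
Slope k = (n·Σln t·ln s − Σln t·Σln s)/(n·Σ(ln t)² − (Σln t)²) = (6·20.0438 − 7.6089·13.2050)/20.1558 = 0.98173; ln C = (Σln s − k·Σln t)/n = 0.95586.

k = 0.982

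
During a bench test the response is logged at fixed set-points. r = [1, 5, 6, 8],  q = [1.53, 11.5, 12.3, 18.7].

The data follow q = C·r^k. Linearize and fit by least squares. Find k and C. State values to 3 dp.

With ln qᵢ as the transformed response and ln rᵢ as the regressor:
AᵀA = [[10.1248, 5.4806]; [5.4806, 4]], rhs = [14.5171, 8.3057]ᵀ  (here Σln r = 5.4806, Σ(ln r)² = 10.1248, Σln q = 8.3057, Σln r·ln q = 14.5171).
Solving (det = 10.4617): k = 1.19939, ln C = 0.43308, so C = exp(0.43308) = 1.54199.

k = 1.199, C = 1.542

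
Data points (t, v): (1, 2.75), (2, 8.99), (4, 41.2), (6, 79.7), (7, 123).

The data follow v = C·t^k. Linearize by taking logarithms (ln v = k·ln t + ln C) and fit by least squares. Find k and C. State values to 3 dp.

k = 1.952, C = 2.593

With ln vᵢ as the transformed response and ln tᵢ as the regressor:
Σln t = 5.8171, Σ(ln t)² = 9.3992, Σln v = 16.1166, Σln t·ln v = 23.8860.
Equations: 9.3992·k + 5.8171·ln C = 23.8860;  5.8171·k + 5·ln C = 16.1166.
Δ = 9.3992·5 − (5.8171)² = 13.1574; k = (23.8860·5 − 5.8171·16.1166)/13.1574 = 1.95158, ln C = (9.3992·16.1166 − 5.8171·23.8860)/13.1574 = 0.95281, so C = exp(0.95281) = 2.59298.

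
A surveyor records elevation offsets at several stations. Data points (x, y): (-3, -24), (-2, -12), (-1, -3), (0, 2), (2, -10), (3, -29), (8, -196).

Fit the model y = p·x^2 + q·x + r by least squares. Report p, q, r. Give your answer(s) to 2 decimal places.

p = -3.03, q = -0.37, r = 0.92

The normal system MᵀM·[p, q, r]ᵀ = Mᵀy is [[4291, 511, 91]; [511, 91, 7]; [91, 7, 7]]·[p, q, r]ᵀ = [-13112, -1576, -272]ᵀ.
Solving the 3×3 system (Gaussian elimination) gives p = -191/63, q = -23/63, r = 58/63.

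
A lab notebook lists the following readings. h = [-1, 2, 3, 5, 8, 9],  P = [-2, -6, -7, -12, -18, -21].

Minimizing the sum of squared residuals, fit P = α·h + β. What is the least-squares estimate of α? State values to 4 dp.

α = -1.9346

From the data, Σh·h = 184, Σh = 26, Σ1 = 6.
Right-hand side: Σh·P = -424, ΣP = -66.
Determinant 184·6 − 26² = 428.
α = ((-424)·6 − 26·(-66))/428 = -207/107; β = (184·(-66) − 26·(-424))/428 = -280/107.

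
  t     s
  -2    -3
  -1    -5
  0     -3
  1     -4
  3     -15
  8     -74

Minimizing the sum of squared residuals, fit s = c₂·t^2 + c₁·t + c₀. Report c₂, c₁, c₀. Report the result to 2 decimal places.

c₂ = -0.97, c₁ = -1.16, c₀ = -2.89

AᵀA·[c₂, c₁, c₀]ᵀ = Aᵀs reads: 4195·c₂ + 531·c₁ + 79·c₀ = -4892;  531·c₂ + 79·c₁ + 9·c₀ = -630;  79·c₂ + 9·c₁ + 6·c₀ = -104.
Solving the 3×3 system (Gaussian elimination) gives c₂ = -105629/109456, c₁ = -126873/109456, c₀ = -158073/54728.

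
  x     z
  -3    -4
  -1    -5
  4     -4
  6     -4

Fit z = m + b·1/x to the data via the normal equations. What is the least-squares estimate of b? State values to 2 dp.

b = 0.78

Compute the Gram sums: Σ1 = 4, Σ1/x = -11/12, Σ1/x·1/x = 173/144.
Moment sums: Σz = -17, Σ1/x·z = 14/3.
MᵀM·[m, b]ᵀ = Mᵀz becomes [[4, -11/12]; [-11/12, 173/144]]·[m, b]ᵀ = [-17, 14/3]ᵀ.
Determinant 4·(173/144) − (-11/12)² = 571/144.
m = ((-17)·(173/144) − (-11/12)·(14/3))/(571/144) = -2325/571; b = (4·(14/3) − (-11/12)·(-17))/(571/144) = 444/571.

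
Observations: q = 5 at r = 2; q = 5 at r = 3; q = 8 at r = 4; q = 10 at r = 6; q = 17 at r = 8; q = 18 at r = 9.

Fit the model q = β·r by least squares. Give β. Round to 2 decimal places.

From the data, Σr·r = 210.
And Σr·q = 415.
Hence β = 415 / 210 ≈ 1.97619.

β = 1.98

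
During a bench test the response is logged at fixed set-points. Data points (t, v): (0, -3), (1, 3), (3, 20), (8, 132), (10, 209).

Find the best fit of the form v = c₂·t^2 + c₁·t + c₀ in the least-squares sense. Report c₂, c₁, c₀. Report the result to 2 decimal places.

Setting ∂/∂c₂ … = 0 gives: 14178·c₂ + 1540·c₁ + 174·c₀ = 29531;  1540·c₂ + 174·c₁ + 22·c₀ = 3209;  174·c₂ + 22·c₁ + 5·c₀ = 361.
(Σt^2·t^2 = 14178, Σt^2·t = 1540, Σt^2 = 174, Σt·t = 174, Σt = 22, Σ1 = 5, Σt^2·v = 29531, Σt·v = 3209, Σv = 361.)
Row-reducing yields c₂ = 137381/68462, c₁ = 59089/68462, c₀ = -48947/34231.

c₂ = 2.01, c₁ = 0.86, c₀ = -1.43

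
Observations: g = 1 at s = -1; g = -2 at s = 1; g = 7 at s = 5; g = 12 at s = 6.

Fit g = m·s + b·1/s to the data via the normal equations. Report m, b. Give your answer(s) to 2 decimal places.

Normal-equation sums: Σs·s = 63, Σs·1/s = 4, Σ1/s·1/s = 1861/900.
Moment sums: Σs·g = 104, Σ1/s·g = 2/5.
So XᵀX·[m, b]ᵀ = Xᵀg: [[63, 4]; [4, 1861/900]]·[m, b]ᵀ = [104, 2/5]ᵀ.
Δ = 63·(1861/900) − 4² = 11427/100.
m = (104·(1861/900) − 4·(2/5))/(11427/100) = 192104/102843; b = (63·(2/5) − 4·104)/(11427/100) = -39080/11427.

m = 1.87, b = -3.42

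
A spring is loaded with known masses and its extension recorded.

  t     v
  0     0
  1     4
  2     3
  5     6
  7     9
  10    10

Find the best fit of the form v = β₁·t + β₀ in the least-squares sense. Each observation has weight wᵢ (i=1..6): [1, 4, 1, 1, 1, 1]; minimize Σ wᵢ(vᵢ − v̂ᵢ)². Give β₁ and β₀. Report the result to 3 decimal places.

β₁ = 0.823, β₀ = 2.328

Compute the Gram sums: Σwᵢ·t·t = 182, Σwᵢ·t = 28, Σwᵢ·1 = 9.
For XᵀWv: Σwᵢ·t·v = 215, Σwᵢ·v = 44.
XᵀWX·[β₁, β₀]ᵀ = XᵀWv becomes [[182, 28]; [28, 9]]·[β₁, β₀]ᵀ = [215, 44]ᵀ.
Δ = 182·9 − 28² = 854.
β₁ = (215·9 − 28·44)/854 = 703/854; β₀ = (182·44 − 28·215)/854 = 142/61.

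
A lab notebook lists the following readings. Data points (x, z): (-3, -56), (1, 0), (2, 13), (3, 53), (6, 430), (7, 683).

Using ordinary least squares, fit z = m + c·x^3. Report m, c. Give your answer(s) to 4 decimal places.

With design matrix M, MᵀM = [[6, 568]; [568, 165828]] and Mᵀz = [1123, 330196]ᵀ.
Determinant 6·165828 − 568² = 672344.
m = (1123·165828 − 568·330196)/672344 = -331621/168086; c = (6·330196 − 568·1123)/672344 = 167914/84043.

m = -1.9729, c = 1.9980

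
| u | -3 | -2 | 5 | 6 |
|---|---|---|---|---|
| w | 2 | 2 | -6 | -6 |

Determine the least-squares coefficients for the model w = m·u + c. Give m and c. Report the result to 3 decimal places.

Entries of AᵀA: Σu·u = 74, Σu = 6, Σ1 = 4.
For Aᵀw: Σu·w = -76, Σw = -8.
AᵀA·[m, c]ᵀ = Aᵀw becomes [[74, 6]; [6, 4]]·[m, c]ᵀ = [-76, -8]ᵀ.
Δ = 74·4 − 6² = 260.
m = ((-76)·4 − 6·(-8))/260 = -64/65; c = (74·(-8) − 6·(-76))/260 = -34/65.

m = -0.985, c = -0.523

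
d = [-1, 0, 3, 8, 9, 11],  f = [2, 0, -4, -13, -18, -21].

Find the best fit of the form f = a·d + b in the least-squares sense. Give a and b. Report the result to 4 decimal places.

Normal-equation sums: Σd·d = 276, Σd = 30, Σ1 = 6.
Right-hand side: Σd·f = -511, Σf = -54.
XᵀX·[a, b]ᵀ = Xᵀf becomes [[276, 30]; [30, 6]]·[a, b]ᵀ = [-511, -54]ᵀ.
Δ = 276·6 − 30² = 756.
a = ((-511)·6 − 30·(-54))/756 = -241/126; b = (276·(-54) − 30·(-511))/756 = 71/126.

a = -1.9127, b = 0.5635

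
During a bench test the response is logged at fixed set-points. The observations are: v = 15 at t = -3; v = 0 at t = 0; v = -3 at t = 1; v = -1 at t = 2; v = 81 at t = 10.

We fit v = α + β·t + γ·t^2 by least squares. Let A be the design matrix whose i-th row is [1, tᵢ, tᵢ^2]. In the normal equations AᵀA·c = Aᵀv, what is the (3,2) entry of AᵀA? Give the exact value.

982

Row 3 ↔ basis t^2, column 2 ↔ basis t, so (AᵀA)_{3,2} = Σᵢ (t^2)·(t) = (9)·(-3) + (0)·(0) + (1)·(1) + (4)·(2) + (100)·(10) = 982.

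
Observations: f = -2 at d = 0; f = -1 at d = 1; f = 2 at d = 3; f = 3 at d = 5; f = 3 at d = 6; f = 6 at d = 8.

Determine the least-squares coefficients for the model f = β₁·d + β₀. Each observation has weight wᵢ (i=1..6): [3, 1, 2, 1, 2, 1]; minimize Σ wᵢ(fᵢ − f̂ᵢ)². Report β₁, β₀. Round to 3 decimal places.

β₁ = 0.923, β₀ = -1.753

Compute the Gram sums: Σwᵢ·d·d = 180, Σwᵢ·d = 32, Σwᵢ·1 = 10.
Right-hand side: Σwᵢ·d·f = 110, Σwᵢ·f = 12.
MᵀWM·[β₁, β₀]ᵀ = MᵀWf becomes [[180, 32]; [32, 10]]·[β₁, β₀]ᵀ = [110, 12]ᵀ.
Eliminating β₀: 10·(row 1) − 32·(row 2) gives 776·β₁ = 10·110 − 32·12 = 716, so β₁ = 179/194.
Then β₀ = (12 − 32·(179/194))/10 = -170/97.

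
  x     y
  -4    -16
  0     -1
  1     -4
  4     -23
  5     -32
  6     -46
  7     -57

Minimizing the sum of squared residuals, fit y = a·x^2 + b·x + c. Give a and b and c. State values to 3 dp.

Setting ∂/∂a … = 0 gives: 4835·a + 685·b + 143·c = -5877;  685·a + 143·b + 19·c = -867;  143·a + 19·b + 7·c = -179.
Row-reducing yields a = -52414/50659, b = -41003/50659, c = -16198/7237.

a = -1.035, b = -0.809, c = -2.238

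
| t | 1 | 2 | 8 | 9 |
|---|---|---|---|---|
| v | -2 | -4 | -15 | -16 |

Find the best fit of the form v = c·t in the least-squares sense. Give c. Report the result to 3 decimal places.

From the data, Σt·t = 150.
Moment sums: Σt·v = -274.
Normal equations: [[150]]·[c]ᵀ = [-274]ᵀ.
c = (-274)/150 = -1.82667.

c = -1.827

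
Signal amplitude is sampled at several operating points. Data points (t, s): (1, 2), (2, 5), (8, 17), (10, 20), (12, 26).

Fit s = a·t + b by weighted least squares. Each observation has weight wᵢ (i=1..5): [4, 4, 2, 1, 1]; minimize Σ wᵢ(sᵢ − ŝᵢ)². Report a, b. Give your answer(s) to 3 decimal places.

From the data, Σwᵢ·t·t = 392, Σwᵢ·t = 50, Σwᵢ·1 = 12.
For AᵀWs: Σwᵢ·t·s = 832, Σwᵢ·s = 108.
So AᵀWA·[a, b]ᵀ = AᵀWs: [[392, 50]; [50, 12]]·[a, b]ᵀ = [832, 108]ᵀ.
Eliminating b: 12·(row 1) − 50·(row 2) gives 2204·a = 12·832 − 50·108 = 4584, so a = 1146/551.
Then b = (108 − 50·(1146/551))/12 = 184/551.

a = 2.080, b = 0.334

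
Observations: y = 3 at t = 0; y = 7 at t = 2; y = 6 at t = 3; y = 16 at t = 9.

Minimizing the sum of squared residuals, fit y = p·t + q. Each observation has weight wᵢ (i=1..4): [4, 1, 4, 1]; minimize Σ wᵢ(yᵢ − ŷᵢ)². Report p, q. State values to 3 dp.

p = 1.385, q = 2.715

The normal system MᵀWM·[p, q]ᵀ = MᵀWy is [[121, 23]; [23, 10]]·[p, q]ᵀ = [230, 59]ᵀ.
Δ = 121·10 − 23² = 681.
p = (230·10 − 23·59)/681 = 943/681; q = (121·59 − 23·230)/681 = 1849/681.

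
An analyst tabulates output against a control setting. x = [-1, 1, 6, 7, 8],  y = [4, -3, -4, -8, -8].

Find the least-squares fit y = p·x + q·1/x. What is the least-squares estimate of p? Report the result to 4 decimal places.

p = -0.9161

Setting ∂/∂p … = 0 gives: 151·p + 5·q = -151;  5·p + (58249/28224)·q = -206/21.
Δ = 151·(58249/28224) − 5² = 8089999/28224.
p = ((-151)·(58249/28224) − 5·(-206/21))/(8089999/28224) = -73379/80099; q = (151·(-206/21) − 5·(-151))/(8089999/28224) = -202944/80099.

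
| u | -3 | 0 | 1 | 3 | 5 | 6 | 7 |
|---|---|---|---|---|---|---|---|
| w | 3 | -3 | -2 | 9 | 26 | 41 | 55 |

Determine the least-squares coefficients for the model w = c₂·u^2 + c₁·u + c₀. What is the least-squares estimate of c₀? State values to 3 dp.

c₀ = -3.673

Sums needed: Σu^2·u^2 = 4485, Σu^2·u = 685, Σu^2 = 129, Σu·u = 129, Σu = 19, Σ1 = 7.
For Xᵀw: Σu^2·w = 4927, Σu·w = 777, Σw = 129.
Normal equations: [[4485, 685, 129]; [685, 129, 19]; [129, 19, 7]]·[c₂, c₁, c₀]ᵀ = [4927, 777, 129]ᵀ.
Row-reducing yields c₂ = 95348/89369, c₁ = 80330/89369, c₀ = -46889/12767.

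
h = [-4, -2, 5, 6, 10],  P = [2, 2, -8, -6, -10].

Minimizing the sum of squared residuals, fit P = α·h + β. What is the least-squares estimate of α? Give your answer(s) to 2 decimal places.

Sums needed: Σh·h = 181, Σh = 15, Σ1 = 5.
Right-hand side: Σh·P = -188, ΣP = -20.
Normal equations: [[181, 15]; [15, 5]]·[α, β]ᵀ = [-188, -20]ᵀ.
det = 181·5 − 15² = 680.
α = ((-188)·5 − 15·(-20))/680 = -16/17; β = (181·(-20) − 15·(-188))/680 = -20/17.

α = -0.94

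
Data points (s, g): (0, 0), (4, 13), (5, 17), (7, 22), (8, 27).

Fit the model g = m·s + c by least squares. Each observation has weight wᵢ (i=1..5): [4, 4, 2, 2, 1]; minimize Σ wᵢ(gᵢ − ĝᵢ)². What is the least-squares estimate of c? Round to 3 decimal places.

c = 0.028

Setting ∂/∂m … = 0 gives: 276·m + 48·c = 902;  48·m + 13·c = 157.
(Σwᵢ·s·s = 276, Σwᵢ·s = 48, Σwᵢ·1 = 13, Σwᵢ·s·g = 902, Σwᵢ·g = 157.)
det = 276·13 − 48² = 1284.
m = (902·13 − 48·157)/1284 = 2095/642; c = (276·157 − 48·902)/1284 = 3/107.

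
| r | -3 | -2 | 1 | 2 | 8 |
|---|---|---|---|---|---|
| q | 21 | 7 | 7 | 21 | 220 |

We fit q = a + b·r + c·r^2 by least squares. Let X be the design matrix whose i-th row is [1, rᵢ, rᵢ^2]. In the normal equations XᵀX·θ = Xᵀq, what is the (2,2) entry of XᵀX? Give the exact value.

Row 2 ↔ basis r, column 2 ↔ basis r, so (XᵀX)_{2,2} = Σᵢ (r)·(r) = (-3)·(-3) + (-2)·(-2) + (1)·(1) + (2)·(2) + (8)·(8) = 82.

82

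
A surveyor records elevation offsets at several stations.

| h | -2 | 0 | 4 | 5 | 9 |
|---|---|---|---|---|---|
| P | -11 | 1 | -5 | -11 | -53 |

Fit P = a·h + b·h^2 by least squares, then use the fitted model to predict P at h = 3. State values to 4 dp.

Normal-equation sums: Σh·h = 126, Σh·h^2 = 910, Σh^2·h^2 = 7458.
For XᵀP: Σh·P = -530, Σh^2·P = -4692.
Determinant 126·7458 − 910² = 111608.
a = ((-530)·7458 − 910·(-4692))/111608 = 79245/27902; b = (126·(-4692) − 910·(-530))/111608 = -3889/3986.
At h = 3: P̂ = (79245/27902)·(3) + (-3889/3986)·(9) = -3636/13951.

P̂ = -0.2606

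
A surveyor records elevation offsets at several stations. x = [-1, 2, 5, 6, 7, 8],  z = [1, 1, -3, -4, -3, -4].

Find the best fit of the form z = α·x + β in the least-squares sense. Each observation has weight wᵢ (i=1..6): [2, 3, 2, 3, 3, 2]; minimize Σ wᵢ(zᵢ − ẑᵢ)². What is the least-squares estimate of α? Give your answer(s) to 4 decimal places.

Sums needed: Σwᵢ·x·x = 447, Σwᵢ·x = 69, Σwᵢ·1 = 15.
Moment sums: Σwᵢ·x·z = -225, Σwᵢ·z = -30.
AᵀWA·[α, β]ᵀ = AᵀWz becomes [[447, 69]; [69, 15]]·[α, β]ᵀ = [-225, -30]ᵀ.
det = 447·15 − 69² = 1944.
α = ((-225)·15 − 69·(-30))/1944 = -145/216; β = (447·(-30) − 69·(-225))/1944 = 235/216.

α = -0.6713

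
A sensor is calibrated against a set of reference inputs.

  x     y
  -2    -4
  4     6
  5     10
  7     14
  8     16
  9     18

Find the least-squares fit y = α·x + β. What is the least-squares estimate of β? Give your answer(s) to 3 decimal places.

Normal-equation sums: Σx·x = 239, Σx = 31, Σ1 = 6.
Moment sums: Σx·y = 470, Σy = 60.
AᵀA·[α, β]ᵀ = Aᵀy becomes [[239, 31]; [31, 6]]·[α, β]ᵀ = [470, 60]ᵀ.
det = 239·6 − 31² = 473.
α = (470·6 − 31·60)/473 = 960/473; β = (239·60 − 31·470)/473 = -230/473.

β = -0.486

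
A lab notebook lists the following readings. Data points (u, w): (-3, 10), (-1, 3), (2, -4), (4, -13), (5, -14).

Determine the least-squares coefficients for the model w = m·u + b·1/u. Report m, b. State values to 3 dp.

Entries of AᵀA: Σu·u = 55, Σu·1/u = 5, Σ1/u·1/u = 5269/3600.
For Aᵀw: Σu·w = -163, Σ1/u·w = -863/60.
Determinant 55·(5269/3600) − 5² = 39959/720.
m = ((-163)·(5269/3600) − 5·(-863/60))/(39959/720) = -599947/199795; b = (55·(-863/60) − 5·(-163))/(39959/720) = 17220/39959.

m = -3.003, b = 0.431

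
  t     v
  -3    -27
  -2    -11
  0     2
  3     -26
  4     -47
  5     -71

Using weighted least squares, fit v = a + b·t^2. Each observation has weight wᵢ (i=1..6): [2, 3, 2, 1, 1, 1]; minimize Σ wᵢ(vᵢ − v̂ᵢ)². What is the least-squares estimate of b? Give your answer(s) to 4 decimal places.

b = -2.9380

The normal system AᵀWA·[a, b]ᵀ = AᵀWv is [[10, 80]; [80, 1172]]·[a, b]ᵀ = [-227, -3379]ᵀ.
Determinant 10·1172 − 80² = 5320.
a = ((-227)·1172 − 80·(-3379))/5320 = 1069/1330; b = (10·(-3379) − 80·(-227))/5320 = -1563/532.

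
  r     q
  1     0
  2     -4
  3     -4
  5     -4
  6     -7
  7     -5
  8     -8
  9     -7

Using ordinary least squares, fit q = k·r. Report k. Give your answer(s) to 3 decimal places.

Setting ∂/∂k … = 0 gives: 269·k = -244.
(Σr·r = 269, Σr·q = -244.)
k = (-244)/269 = -0.907063.

k = -0.907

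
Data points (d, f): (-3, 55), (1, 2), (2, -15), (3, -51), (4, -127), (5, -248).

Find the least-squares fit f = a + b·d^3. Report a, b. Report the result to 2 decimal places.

Normal-equation sums: Σ1 = 6, Σd^3 = 198, Σd^3·d^3 = 21244.
For Xᵀf: Σf = -384, Σd^3·f = -42108.
Δ = 6·21244 − 198² = 88260.
a = ((-384)·21244 − 198·(-42108))/88260 = 14974/7355; b = (6·(-42108) − 198·(-384))/88260 = -14718/7355.

a = 2.04, b = -2.00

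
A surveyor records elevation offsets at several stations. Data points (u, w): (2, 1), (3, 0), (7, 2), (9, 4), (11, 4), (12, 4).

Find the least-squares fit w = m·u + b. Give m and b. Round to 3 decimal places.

Normal-equation sums: Σu·u = 408, Σu = 44, Σ1 = 6.
For Mᵀw: Σu·w = 144, Σw = 15.
MᵀM·[m, b]ᵀ = Mᵀw becomes [[408, 44]; [44, 6]]·[m, b]ᵀ = [144, 15]ᵀ.
Δ = 408·6 − 44² = 512.
m = (144·6 − 44·15)/512 = 51/128; b = (408·15 − 44·144)/512 = -27/64.

m = 0.398, b = -0.422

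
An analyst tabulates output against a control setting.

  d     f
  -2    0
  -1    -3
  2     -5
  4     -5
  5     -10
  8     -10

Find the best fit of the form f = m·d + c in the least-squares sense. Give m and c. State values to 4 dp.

Sums needed: Σd·d = 114, Σd = 16, Σ1 = 6.
Moment sums: Σd·f = -157, Σf = -33.
det = 114·6 − 16² = 428.
m = ((-157)·6 − 16·(-33))/428 = -207/214; c = (114·(-33) − 16·(-157))/428 = -625/214.

m = -0.9673, c = -2.9206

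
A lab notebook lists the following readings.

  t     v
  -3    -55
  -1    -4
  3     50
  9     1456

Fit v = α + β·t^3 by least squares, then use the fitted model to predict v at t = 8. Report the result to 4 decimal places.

v̂ = 1021.8332

From the data, Σ1 = 4, Σt^3 = 728, Σt^3·t^3 = 532900.
Right-hand side: Σv = 1447, Σt^3·v = 1064263.
So AᵀA·[α, β]ᵀ = Aᵀv: [[4, 728]; [728, 532900]]·[α, β]ᵀ = [1447, 1064263]ᵀ.
Determinant 4·532900 − 728² = 1601616.
α = (1447·532900 − 728·1064263)/1601616 = -919291/400404; β = (4·1064263 − 728·1447)/1601616 = 800909/400404.
At t = 8: v̂ = (-919291/400404)·(1) + (800909/400404)·(512) = 136382039/133468.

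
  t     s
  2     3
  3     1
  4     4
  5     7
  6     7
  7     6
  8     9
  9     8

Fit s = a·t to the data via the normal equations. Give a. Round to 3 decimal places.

Compute the Gram sums: Σt·t = 284.
And Σt·s = 288.
Hence a = 288 / 284 ≈ 1.01408.

a = 1.014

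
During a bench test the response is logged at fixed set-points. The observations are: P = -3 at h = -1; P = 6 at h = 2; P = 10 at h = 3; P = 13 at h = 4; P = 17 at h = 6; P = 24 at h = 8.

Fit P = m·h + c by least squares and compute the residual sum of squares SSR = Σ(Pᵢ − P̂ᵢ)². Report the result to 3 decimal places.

SSR = 2.689

Normal-equation sums: Σh·h = 130, Σh = 22, Σ1 = 6.
Moment sums: Σh·P = 391, ΣP = 67.
MᵀM·[m, c]ᵀ = MᵀP becomes [[130, 22]; [22, 6]]·[m, c]ᵀ = [391, 67]ᵀ.
Eliminating c: 6·(row 1) − 22·(row 2) gives 296·m = 6·391 − 22·67 = 872, so m = 109/37.
Then c = (67 − 22·(109/37))/6 = 27/74.
Residuals: -31/74, -19/74, 59/74, 63/74, -77/74, 5/74; SSR = 199/74.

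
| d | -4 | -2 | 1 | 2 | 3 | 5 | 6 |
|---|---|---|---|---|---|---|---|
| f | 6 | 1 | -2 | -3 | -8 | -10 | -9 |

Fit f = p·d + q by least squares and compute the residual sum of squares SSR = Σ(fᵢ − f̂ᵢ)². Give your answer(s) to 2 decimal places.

Entries of AᵀA: Σd·d = 95, Σd = 11, Σ1 = 7.
And Σd·f = -162, Σf = -25.
So AᵀA·[p, q]ᵀ = Aᵀf: [[95, 11]; [11, 7]]·[p, q]ᵀ = [-162, -25]ᵀ.
Δ = 95·7 − 11² = 544.
p = ((-162)·7 − 11·(-25))/544 = -859/544; q = (95·(-25) − 11·(-162))/544 = -593/544.
Residuals: 421/544, -581/544, 91/136, 679/544, -591/272, -69/68, 851/544; SSR = 6497/544.

SSR = 11.94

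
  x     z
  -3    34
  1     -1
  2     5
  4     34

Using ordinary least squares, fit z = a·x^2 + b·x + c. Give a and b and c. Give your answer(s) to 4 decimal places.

a = 2.9109, b = -2.9067, c = -0.9251

The normal equations are: 354·a + 46·b + 30·c = 869;  46·a + 30·b + 4·c = 43;  30·a + 4·b + 4·c = 72.
(Σx^2·x^2 = 354, Σx^2·x = 46, Σx^2 = 30, Σx·x = 30, Σx = 4, Σ1 = 4, Σx^2·z = 869, Σx·z = 43, Σz = 72.)
Solving the 3×3 system (Gaussian elimination) gives a = 4509/1549, b = -9005/3098, c = -1433/1549.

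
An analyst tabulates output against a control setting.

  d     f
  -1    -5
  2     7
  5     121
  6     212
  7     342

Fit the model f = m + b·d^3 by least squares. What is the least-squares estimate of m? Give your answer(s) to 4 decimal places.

m = -3.1660

Normal-equation sums: Σ1 = 5, Σd^3 = 691, Σd^3·d^3 = 179995.
For Aᵀf: Σf = 677, Σd^3·f = 178284.
Δ = 5·179995 − 691² = 422494.
m = (677·179995 − 691·178284)/422494 = -1337629/422494; b = (5·178284 − 691·677)/422494 = 423613/422494.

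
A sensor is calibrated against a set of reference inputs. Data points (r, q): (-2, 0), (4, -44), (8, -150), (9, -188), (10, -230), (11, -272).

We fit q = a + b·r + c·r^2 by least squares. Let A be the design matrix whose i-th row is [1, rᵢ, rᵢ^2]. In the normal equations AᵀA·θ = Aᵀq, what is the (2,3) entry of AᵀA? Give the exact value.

Row 2 ↔ basis r, column 3 ↔ basis r^2, so (AᵀA)_{2,3} = Σᵢ (r)·(r^2) = (-2)·(4) + (4)·(16) + (8)·(64) + (9)·(81) + (10)·(100) + (11)·(121) = 3628.

3628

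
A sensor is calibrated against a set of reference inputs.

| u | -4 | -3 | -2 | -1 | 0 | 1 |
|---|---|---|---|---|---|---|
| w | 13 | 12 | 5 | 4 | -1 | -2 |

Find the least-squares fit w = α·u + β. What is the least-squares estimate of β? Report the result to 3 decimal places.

Normal-equation sums: Σu·u = 31, Σu = -9, Σ1 = 6.
Right-hand side: Σu·w = -104, Σw = 31.
XᵀX·[α, β]ᵀ = Xᵀw becomes [[31, -9]; [-9, 6]]·[α, β]ᵀ = [-104, 31]ᵀ.
Eliminating β: 6·(row 1) − (-9)·(row 2) gives 105·α = 6·(-104) − (-9)·31 = -345, so α = -23/7.
Then β = (31 − (-9)·(-23/7))/6 = 5/21.

β = 0.238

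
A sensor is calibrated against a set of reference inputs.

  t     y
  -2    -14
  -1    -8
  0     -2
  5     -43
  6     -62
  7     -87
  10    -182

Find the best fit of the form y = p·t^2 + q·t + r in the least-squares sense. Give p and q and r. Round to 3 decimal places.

Entries of XᵀX: Σt^2·t^2 = 14339, Σt^2·t = 1675, Σt^2 = 215, Σt·t = 215, Σt = 25, Σ1 = 7.
For Xᵀy: Σt^2·y = -25834, Σt·y = -2980, Σy = -398.
Row-reducing yields p = -103981/52341, q = 101408/52341, r = -48143/17447.

p = -1.987, q = 1.937, r = -2.759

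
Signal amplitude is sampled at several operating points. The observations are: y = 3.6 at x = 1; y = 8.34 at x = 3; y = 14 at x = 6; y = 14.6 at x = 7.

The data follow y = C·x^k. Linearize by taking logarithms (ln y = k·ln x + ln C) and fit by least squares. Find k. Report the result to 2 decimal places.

k = 0.73

Taking logs, ln y = k·ln x + ln C, so regress ln y on ln x.
Σln x = 4.8363, Σ(ln x)² = 8.2039, Σln y = 8.7221, Σln x·ln y = 12.2758.
Equations: 8.2039·k + 4.8363·ln C = 12.2758;  4.8363·k + 4·ln C = 8.7221.
Solving (det = 9.4260): k = 0.73422, ln C = 1.29279.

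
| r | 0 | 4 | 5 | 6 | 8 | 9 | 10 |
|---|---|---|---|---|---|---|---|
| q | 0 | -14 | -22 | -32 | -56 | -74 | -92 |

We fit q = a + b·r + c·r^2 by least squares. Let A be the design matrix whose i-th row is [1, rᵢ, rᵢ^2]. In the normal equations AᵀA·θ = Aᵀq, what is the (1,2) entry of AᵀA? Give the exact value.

Row 1 ↔ basis 1, column 2 ↔ basis r, so (AᵀA)_{1,2} = Σᵢ r = (1)·(0) + (1)·(4) + (1)·(5) + (1)·(6) + (1)·(8) + (1)·(9) + (1)·(10) = 42.

42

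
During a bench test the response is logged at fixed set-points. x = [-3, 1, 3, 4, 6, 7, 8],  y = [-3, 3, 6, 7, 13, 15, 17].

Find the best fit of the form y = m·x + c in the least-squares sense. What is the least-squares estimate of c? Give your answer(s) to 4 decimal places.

AᵀA·[m, c]ᵀ = Aᵀy reads: 184·m + 26·c = 377;  26·m + 7·c = 58.
(Σx·x = 184, Σx = 26, Σ1 = 7, Σx·y = 377, Σy = 58.)
Eliminating c: 7·(row 1) − 26·(row 2) gives 612·m = 7·377 − 26·58 = 1131, so m = 377/204.
Then c = (58 − 26·(377/204))/7 = 145/102.

c = 1.4216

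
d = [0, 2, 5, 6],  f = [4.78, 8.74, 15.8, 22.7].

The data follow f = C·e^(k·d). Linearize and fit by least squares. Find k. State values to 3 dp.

Linearized form: ln f = k·d + ln C. From the 4 transformed points,
Over the data: Σd = 13.0000, Σ(d)² = 65.0000, Σln f = 9.6147, Σd·ln f = 36.8701.
Normal system: [[65.0000, 13.0000]; [13.0000, 4]]·[k, ln C]ᵀ = [36.8701, 9.6147]ᵀ.
Δ = 65.0000·4 − (13.0000)² = 91.0000; k = (36.8701·4 − 13.0000·9.6147)/91.0000 = 0.24713, ln C = (65.0000·9.6147 − 13.0000·36.8701)/91.0000 = 1.60051.

k = 0.247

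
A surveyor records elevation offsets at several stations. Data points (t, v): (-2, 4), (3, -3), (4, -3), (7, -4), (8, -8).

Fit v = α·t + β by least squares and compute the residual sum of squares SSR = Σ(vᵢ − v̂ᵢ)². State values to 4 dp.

XᵀX·[α, β]ᵀ = Xᵀv reads: 142·α + 20·β = -121;  20·α + 5·β = -14.
(Σt·t = 142, Σt = 20, Σ1 = 5, Σt·v = -121, Σv = -14.)
det = 142·5 − 20² = 310.
α = ((-121)·5 − 20·(-14))/310 = -65/62; β = (142·(-14) − 20·(-121))/310 = 216/155.
Residuals: 79/155, -387/310, -1/5, 603/310, -156/155; SSR = 2063/310.

SSR = 6.6548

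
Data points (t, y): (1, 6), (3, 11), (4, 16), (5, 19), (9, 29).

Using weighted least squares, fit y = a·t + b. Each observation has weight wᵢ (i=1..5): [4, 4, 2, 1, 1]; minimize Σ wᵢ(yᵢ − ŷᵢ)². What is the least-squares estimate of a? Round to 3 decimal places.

a = 2.971

Entries of XᵀWX: Σwᵢ·t·t = 178, Σwᵢ·t = 38, Σwᵢ·1 = 12.
And Σwᵢ·t·y = 640, Σwᵢ·y = 148.
Normal equations: [[178, 38]; [38, 12]]·[a, b]ᵀ = [640, 148]ᵀ.
Eliminating b: 12·(row 1) − 38·(row 2) gives 692·a = 12·640 − 38·148 = 2056, so a = 514/173.
Then b = (148 − 38·(514/173))/12 = 506/173.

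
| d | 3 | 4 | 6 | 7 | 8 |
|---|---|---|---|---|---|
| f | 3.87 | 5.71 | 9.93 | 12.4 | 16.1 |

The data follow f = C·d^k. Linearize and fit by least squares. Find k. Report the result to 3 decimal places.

k = 1.424

Linearized form: ln f = k·ln d + ln C. From the 5 transformed points,
Sums: Σln d = 8.3020, Σ(ln d)² = 14.4498, Σln f = 10.6875, Σln d·ln f = 18.6926.
Normal system: [[14.4498, 8.3020]; [8.3020, 5]]·[k, ln C]ᵀ = [18.6926, 10.6875]ᵀ.
Δ = 14.4498·5 − (8.3020)² = 3.3255; k = (18.6926·5 − 8.3020·10.6875)/3.3255 = 1.42380, ln C = (14.4498·10.6875 − 8.3020·18.6926)/3.3255 = -0.22658.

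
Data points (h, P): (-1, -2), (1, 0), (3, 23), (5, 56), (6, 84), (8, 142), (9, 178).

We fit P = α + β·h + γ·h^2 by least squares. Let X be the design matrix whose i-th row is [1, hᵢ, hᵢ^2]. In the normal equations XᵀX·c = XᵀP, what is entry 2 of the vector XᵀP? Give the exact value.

Entry 2 ↔ basis h, so (XᵀP)_{2} = Σᵢ (h)·Pᵢ = (-1)·(-2) + (1)·(0) + (3)·(23) + (5)·(56) + (6)·(84) + (8)·(142) + (9)·(178) = 3593.

3593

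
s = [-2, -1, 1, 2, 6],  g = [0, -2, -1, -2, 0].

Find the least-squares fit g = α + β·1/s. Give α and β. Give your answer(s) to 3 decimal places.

α = -1.002, β = 0.066

The normal system MᵀM·[α, β]ᵀ = Mᵀg is [[5, 1/6]; [1/6, 91/36]]·[α, β]ᵀ = [-5, 0]ᵀ.
Δ = 5·(91/36) − (1/6)² = 227/18.
α = ((-5)·(91/36) − (1/6)·0)/(227/18) = -455/454; β = (5·0 − (1/6)·(-5))/(227/18) = 15/227.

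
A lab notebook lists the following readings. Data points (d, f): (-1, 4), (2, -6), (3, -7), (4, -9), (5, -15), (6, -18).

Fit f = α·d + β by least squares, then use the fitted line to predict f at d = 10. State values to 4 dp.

f̂ = -29.4432

Setting ∂/∂α … = 0 gives: 91·α + 19·β = -256;  19·α + 6·β = -51.
(Σd·d = 91, Σd = 19, Σ1 = 6, Σd·f = -256, Σf = -51.)
Eliminating β: 6·(row 1) − 19·(row 2) gives 185·α = 6·(-256) − 19·(-51) = -567, so α = -567/185.
Then β = ((-51) − 19·(-567/185))/6 = 223/185.
At d = 10: f̂ = (-567/185)·(10) + (223/185)·(1) = -5447/185.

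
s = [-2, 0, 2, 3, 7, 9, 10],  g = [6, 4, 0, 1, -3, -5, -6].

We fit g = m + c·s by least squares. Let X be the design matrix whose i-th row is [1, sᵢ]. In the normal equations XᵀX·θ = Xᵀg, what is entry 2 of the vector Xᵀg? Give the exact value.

-135

Entry 2 ↔ basis s, so (Xᵀg)_{2} = Σᵢ (s)·gᵢ = (-2)·(6) + (0)·(4) + (2)·(0) + (3)·(1) + (7)·(-3) + (9)·(-5) + (10)·(-6) = -135.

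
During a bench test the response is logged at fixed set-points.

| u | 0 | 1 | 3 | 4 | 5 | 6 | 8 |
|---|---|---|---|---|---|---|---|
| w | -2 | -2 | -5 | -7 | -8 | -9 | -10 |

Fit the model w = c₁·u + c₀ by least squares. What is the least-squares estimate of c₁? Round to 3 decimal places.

c₁ = -1.134

XᵀX·[c₁, c₀]ᵀ = Xᵀw reads: 151·c₁ + 27·c₀ = -219;  27·c₁ + 7·c₀ = -43.
(Σu·u = 151, Σu = 27, Σ1 = 7, Σu·w = -219, Σw = -43.)
Eliminating c₀: 7·(row 1) − 27·(row 2) gives 328·c₁ = 7·(-219) − 27·(-43) = -372, so c₁ = -93/82.
Then c₀ = ((-43) − 27·(-93/82))/7 = -145/82.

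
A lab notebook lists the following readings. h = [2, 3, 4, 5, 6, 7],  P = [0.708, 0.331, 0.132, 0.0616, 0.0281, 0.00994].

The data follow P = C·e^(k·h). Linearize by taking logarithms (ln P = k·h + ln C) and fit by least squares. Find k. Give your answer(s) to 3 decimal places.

Let Y = ln P. Fitting Y = k·h + ln C by least squares:
XᵀX = [[139.0000, 27.0000]; [27.0000, 6]], rhs = [-79.7530, -14.4462]ᵀ  (here Σh = 27.0000, Σ(h)² = 139.0000, Σln P = -14.4462, Σh·ln P = -79.7530).
Slope k = (n·Σh·ln P − Σh·Σln P)/(n·Σ(h)² − (Σh)²) = (6·-79.7530 − 27.0000·-14.4462)/105.0000 = -0.84259; ln C = (Σln P − k·Σh)/n = 1.38395.

k = -0.843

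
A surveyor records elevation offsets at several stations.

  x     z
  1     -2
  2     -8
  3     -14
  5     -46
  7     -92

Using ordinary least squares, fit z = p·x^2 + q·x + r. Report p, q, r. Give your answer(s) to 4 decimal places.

Sums needed: Σx^2·x^2 = 3124, Σx^2·x = 504, Σx^2 = 88, Σx·x = 88, Σx = 18, Σ1 = 5.
And Σx^2·z = -5818, Σx·z = -934, Σz = -162.
Normal equations: [[3124, 504, 88]; [504, 88, 18]; [88, 18, 5]]·[p, q, r]ᵀ = [-5818, -934, -162]ᵀ.
Solving the 3×3 system (Gaussian elimination) gives p = -1975/938, q = 1753/938, r = -971/469.

p = -2.1055, q = 1.8689, r = -2.0704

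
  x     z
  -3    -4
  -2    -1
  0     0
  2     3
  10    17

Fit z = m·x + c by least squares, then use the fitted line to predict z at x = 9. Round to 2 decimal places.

From the data, Σx·x = 117, Σx = 7, Σ1 = 5.
For Aᵀz: Σx·z = 190, Σz = 15.
So AᵀA·[m, c]ᵀ = Aᵀz: [[117, 7]; [7, 5]]·[m, c]ᵀ = [190, 15]ᵀ.
Eliminating c: 5·(row 1) − 7·(row 2) gives 536·m = 5·190 − 7·15 = 845, so m = 845/536.
Then c = (15 − 7·(845/536))/5 = 425/536.
At x = 9: ẑ = (845/536)·(9) + (425/536)·(1) = 4015/268.

ẑ = 14.98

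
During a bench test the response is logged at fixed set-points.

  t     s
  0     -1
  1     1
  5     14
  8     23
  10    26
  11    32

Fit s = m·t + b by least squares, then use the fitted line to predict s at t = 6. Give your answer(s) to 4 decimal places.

ŝ = 16.3214

Setting ∂/∂m … = 0 gives: 311·m + 35·b = 867;  35·m + 6·b = 95.
Determinant 311·6 − 35² = 641.
m = (867·6 − 35·95)/641 = 1877/641; b = (311·95 − 35·867)/641 = -800/641.
At t = 6: ŝ = (1877/641)·(6) + (-800/641)·(1) = 10462/641.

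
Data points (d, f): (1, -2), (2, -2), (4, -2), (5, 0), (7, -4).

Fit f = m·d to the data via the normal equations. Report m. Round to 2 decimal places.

Normal-equation sums: Σd·d = 95.
And Σd·f = -42.
m = (-42)/95 = -0.442105.

m = -0.44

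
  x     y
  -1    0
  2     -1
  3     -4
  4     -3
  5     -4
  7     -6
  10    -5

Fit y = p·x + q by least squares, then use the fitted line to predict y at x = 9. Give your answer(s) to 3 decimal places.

ŷ = -5.750

Compute the Gram sums: Σx·x = 204, Σx = 30, Σ1 = 7.
Moment sums: Σx·y = -138, Σy = -23.
MᵀM·[p, q]ᵀ = Mᵀy becomes [[204, 30]; [30, 7]]·[p, q]ᵀ = [-138, -23]ᵀ.
Determinant 204·7 − 30² = 528.
p = ((-138)·7 − 30·(-23))/528 = -23/44; q = (204·(-23) − 30·(-138))/528 = -23/22.
At x = 9: ŷ = (-23/44)·(9) + (-23/22)·(1) = -23/4.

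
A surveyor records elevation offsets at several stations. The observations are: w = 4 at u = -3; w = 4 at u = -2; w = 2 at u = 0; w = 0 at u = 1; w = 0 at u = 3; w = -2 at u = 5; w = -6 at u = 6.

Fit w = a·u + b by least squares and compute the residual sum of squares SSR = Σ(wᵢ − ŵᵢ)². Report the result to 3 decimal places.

SSR = 7.418

Entries of XᵀX: Σu·u = 84, Σu = 10, Σ1 = 7.
And Σu·w = -66, Σw = 2.
Normal equations: [[84, 10]; [10, 7]]·[a, b]ᵀ = [-66, 2]ᵀ.
Eliminating b: 7·(row 1) − 10·(row 2) gives 488·a = 7·(-66) − 10·2 = -482, so a = -241/244.
Then b = (2 − 10·(-241/244))/7 = 207/122.
Residuals: -161/244, 20/61, 37/122, -173/244, 309/244, 303/244, -108/61; SSR = 905/122.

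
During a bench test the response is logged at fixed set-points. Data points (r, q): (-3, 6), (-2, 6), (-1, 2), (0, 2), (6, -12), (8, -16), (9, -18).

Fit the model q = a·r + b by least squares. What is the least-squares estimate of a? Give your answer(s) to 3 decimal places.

a = -2.089

Forming MᵀM = [[195, 17]; [17, 7]] and Mᵀq = [-394, -30]ᵀ gives MᵀM·[a, b]ᵀ = Mᵀq.
Eliminating b: 7·(row 1) − 17·(row 2) gives 1076·a = 7·(-394) − 17·(-30) = -2248, so a = -562/269.
Then b = ((-30) − 17·(-562/269))/7 = 212/269.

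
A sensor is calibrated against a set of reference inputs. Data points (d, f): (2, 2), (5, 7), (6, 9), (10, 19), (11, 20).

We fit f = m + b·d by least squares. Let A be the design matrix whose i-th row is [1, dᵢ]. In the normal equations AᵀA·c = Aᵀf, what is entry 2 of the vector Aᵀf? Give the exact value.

503

Entry 2 ↔ basis d, so (Aᵀf)_{2} = Σᵢ (d)·fᵢ = (2)·(2) + (5)·(7) + (6)·(9) + (10)·(19) + (11)·(20) = 503.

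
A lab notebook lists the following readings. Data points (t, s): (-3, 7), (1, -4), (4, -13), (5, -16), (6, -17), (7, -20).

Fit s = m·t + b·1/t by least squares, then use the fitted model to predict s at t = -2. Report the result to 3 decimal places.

Forming XᵀX = [[136, 6]; [6, 222581/176400]] and Xᵀs = [-399, -7759/420]ᵀ gives XᵀX·[m, b]ᵀ = Xᵀs.
Δ = 136·(222581/176400) − 6² = 2990077/22050.
m = ((-399)·(222581/176400) − 6·(-7759/420))/(2990077/22050) = -69257139/23920616; b = (136·(-7759/420) − 6·(-399))/(2990077/22050) = -2611560/2990077.
At t = -2: ŝ = (-69257139/23920616)·(-2) + (-2611560/2990077)·(-1/2) = 74480259/11960308.

ŝ = 6.227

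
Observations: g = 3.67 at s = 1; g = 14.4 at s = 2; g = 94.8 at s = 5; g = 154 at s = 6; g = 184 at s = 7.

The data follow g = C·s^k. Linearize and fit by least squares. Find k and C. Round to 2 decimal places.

k = 2.05, C = 3.60

Linearized form: ln g = k·ln s + ln C. From the 5 transformed points,
Σln s = 6.0403, Σ(ln s)² = 10.0677, Σln g = 18.7711, Σln s·ln g = 28.3474.
Normal system: [[10.0677, 6.0403]; [6.0403, 5]]·[k, ln C]ᵀ = [28.3474, 18.7711]ᵀ.
Solving (det = 13.8539): k = 2.04670, ln C = 1.28169, so C = exp(1.28169) = 3.60274.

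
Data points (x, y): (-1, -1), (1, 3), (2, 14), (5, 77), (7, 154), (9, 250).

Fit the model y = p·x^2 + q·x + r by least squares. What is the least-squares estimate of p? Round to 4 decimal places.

Forming MᵀM = [[9605, 1205, 161]; [1205, 161, 23]; [161, 23, 6]] and Mᵀy = [29779, 3745, 497]ᵀ gives MᵀM·[p, q, r]ᵀ = Mᵀy.
Row-reducing yields p = 116071/39364, q = 57567/39364, r = -2869/1514.

p = 2.9487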